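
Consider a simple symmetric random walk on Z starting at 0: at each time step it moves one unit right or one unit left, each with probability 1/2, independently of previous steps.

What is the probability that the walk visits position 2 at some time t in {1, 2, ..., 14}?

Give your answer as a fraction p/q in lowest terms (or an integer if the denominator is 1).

Count via complement. Let g(t,s) = #length-t paths at position s with S_1..S_t all ≠ 2.
g(t,s) = g(t-1,s-1) + g(t-1,s+1) for s ≠ 2; g(t,2) = 0.
t=0: g(0,0)=1
t=1: g(1,-1)=1 g(1,1)=1
t=2: g(2,-2)=1 g(2,0)=2
t=3: g(3,-3)=1 g(3,-1)=3 g(3,1)=2
t=4: g(4,-4)=1 g(4,-2)=4 g(4,0)=5
t=5: g(5,-5)=1 g(5,-3)=5 g(5,-1)=9 g(5,1)=5
t=6: g(6,-6)=1 g(6,-4)=6 g(6,-2)=14 g(6,0)=14
t=7: g(7,-7)=1 g(7,-5)=7 g(7,-3)=20 g(7,-1)=28 g(7,1)=14
t=8: g(8,-8)=1 g(8,-6)=8 g(8,-4)=27 g(8,-2)=48 g(8,0)=42
t=9: g(9,-9)=1 g(9,-7)=9 g(9,-5)=35 g(9,-3)=75 g(9,-1)=90 g(9,1)=42
t=10: g(10,-10)=1 g(10,-8)=10 g(10,-6)=44 g(10,-4)=110 g(10,-2)=165 g(10,0)=132
t=11: g(11,-11)=1 g(11,-9)=11 g(11,-7)=54 g(11,-5)=154 g(11,-3)=275 g(11,-1)=297 g(11,1)=132
t=12: g(12,-12)=1 g(12,-10)=12 g(12,-8)=65 g(12,-6)=208 g(12,-4)=429 g(12,-2)=572 g(12,0)=429
t=13: g(13,-13)=1 g(13,-11)=13 g(13,-9)=77 g(13,-7)=273 g(13,-5)=637 g(13,-3)=1001 g(13,-1)=1001 g(13,1)=429
t=14: g(14,-14)=1 g(14,-12)=14 g(14,-10)=90 g(14,-8)=350 g(14,-6)=910 g(14,-4)=1638 g(14,-2)=2002 g(14,0)=1430
Paths never hitting 2: Σ_s g(14,s) = 6435
Paths hitting 2: 2^14 - 6435 = 9949
P = 9949/16384 = 9949/16384

Answer: 9949/16384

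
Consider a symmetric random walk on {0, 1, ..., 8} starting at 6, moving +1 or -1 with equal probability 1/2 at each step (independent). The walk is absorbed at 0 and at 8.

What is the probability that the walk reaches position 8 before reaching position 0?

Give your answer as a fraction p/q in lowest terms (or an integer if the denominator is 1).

Symmetric walk (p = 1/2): the harmonic-function argument gives P(hit 8 before 0 | start at 6) = a/N.
P = 6/8 = 3/4

Answer: 3/4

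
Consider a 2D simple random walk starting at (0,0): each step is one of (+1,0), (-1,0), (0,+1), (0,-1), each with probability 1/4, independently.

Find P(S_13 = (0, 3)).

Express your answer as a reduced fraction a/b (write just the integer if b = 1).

Let h be the number of horizontal steps (so 13-h are vertical). To end at (0,3) need (h+0)/2 right-steps and ((13-h)+3)/2 up-steps.
Sum over h with 0 ≤ h ≤ 10, h ≡ 0 (mod 2), 13-h ≡ 1 (mod 2):
h=0: C(13,0)·C(0,0)·C(13,8) = 1·1·1287 = 1287
h=2: C(13,2)·C(2,1)·C(11,7) = 78·2·330 = 51480
h=4: C(13,4)·C(4,2)·C(9,6) = 715·6·84 = 360360
h=6: C(13,6)·C(6,3)·C(7,5) = 1716·20·21 = 720720
h=8: C(13,8)·C(8,4)·C(5,4) = 1287·70·5 = 450450
h=10: C(13,10)·C(10,5)·C(3,3) = 286·252·1 = 72072
Total favorable: 1656369
Total paths: 4^13 = 67108864
P = 1656369/67108864 = 1656369/67108864

Answer: 1656369/67108864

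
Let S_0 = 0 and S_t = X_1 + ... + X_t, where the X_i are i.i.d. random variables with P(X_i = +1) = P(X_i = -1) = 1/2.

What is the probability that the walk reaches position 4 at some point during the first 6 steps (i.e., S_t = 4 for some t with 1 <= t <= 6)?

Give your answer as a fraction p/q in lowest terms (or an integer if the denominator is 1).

Count via complement. Let g(t,s) = #length-t paths at position s with S_1..S_t all ≠ 4.
g(t,s) = g(t-1,s-1) + g(t-1,s+1) for s ≠ 4; g(t,4) = 0.
t=0: g(0,0)=1
t=1: g(1,-1)=1 g(1,1)=1
t=2: g(2,-2)=1 g(2,0)=2 g(2,2)=1
t=3: g(3,-3)=1 g(3,-1)=3 g(3,1)=3 g(3,3)=1
t=4: g(4,-4)=1 g(4,-2)=4 g(4,0)=6 g(4,2)=4
t=5: g(5,-5)=1 g(5,-3)=5 g(5,-1)=10 g(5,1)=10 g(5,3)=4
t=6: g(6,-6)=1 g(6,-4)=6 g(6,-2)=15 g(6,0)=20 g(6,2)=14
Paths never hitting 4: Σ_s g(6,s) = 56
Paths hitting 4: 2^6 - 56 = 8
P = 8/64 = 1/8

Answer: 1/8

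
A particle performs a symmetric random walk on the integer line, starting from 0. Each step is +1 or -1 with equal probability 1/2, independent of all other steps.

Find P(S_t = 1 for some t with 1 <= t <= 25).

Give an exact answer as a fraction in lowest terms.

Answer: 7088533/8388608

Derivation:
Count via complement. Let g(t,s) = #length-t paths at position s with S_1..S_t all ≠ 1.
g(t,s) = g(t-1,s-1) + g(t-1,s+1) for s ≠ 1; g(t,1) = 0.
t=0: g(0,0)=1
t=1: g(1,-1)=1
t=2: g(2,-2)=1 g(2,0)=1
t=3: g(3,-3)=1 g(3,-1)=2
t=4: g(4,-4)=1 g(4,-2)=3 g(4,0)=2
t=5: g(5,-5)=1 g(5,-3)=4 g(5,-1)=5
t=6: g(6,-6)=1 g(6,-4)=5 g(6,-2)=9 g(6,0)=5
t=7: g(7,-7)=1 g(7,-5)=6 g(7,-3)=14 g(7,-1)=14
t=8: g(8,-8)=1 g(8,-6)=7 g(8,-4)=20 g(8,-2)=28 g(8,0)=14
t=9: g(9,-9)=1 g(9,-7)=8 g(9,-5)=27 g(9,-3)=48 g(9,-1)=42
t=10: g(10,-10)=1 g(10,-8)=9 g(10,-6)=35 g(10,-4)=75 g(10,-2)=90 g(10,0)=42
t=11: g(11,-11)=1 g(11,-9)=10 g(11,-7)=44 g(11,-5)=110 g(11,-3)=165 g(11,-1)=132
t=12: g(12,-12)=1 g(12,-10)=11 g(12,-8)=54 g(12,-6)=154 g(12,-4)=275 g(12,-2)=297 g(12,0)=132
t=13: g(13,-13)=1 g(13,-11)=12 g(13,-9)=65 g(13,-7)=208 g(13,-5)=429 g(13,-3)=572 g(13,-1)=429
t=14: g(14,-14)=1 g(14,-12)=13 g(14,-10)=77 g(14,-8)=273 g(14,-6)=637 g(14,-4)=1001 g(14,-2)=1001 g(14,0)=429
t=15: g(15,-15)=1 g(15,-13)=14 g(15,-11)=90 g(15,-9)=350 g(15,-7)=910 g(15,-5)=1638 g(15,-3)=2002 g(15,-1)=1430
t=16: g(16,-16)=1 g(16,-14)=15 g(16,-12)=104 g(16,-10)=440 g(16,-8)=1260 g(16,-6)=2548 g(16,-4)=3640 g(16,-2)=3432 g(16,0)=1430
t=17: g(17,-17)=1 g(17,-15)=16 g(17,-13)=119 g(17,-11)=544 g(17,-9)=1700 g(17,-7)=3808 g(17,-5)=6188 g(17,-3)=7072 g(17,-1)=4862
t=18: g(18,-18)=1 g(18,-16)=17 g(18,-14)=135 g(18,-12)=663 g(18,-10)=2244 g(18,-8)=5508 g(18,-6)=9996 g(18,-4)=13260 g(18,-2)=11934 g(18,0)=4862
t=19: g(19,-19)=1 g(19,-17)=18 g(19,-15)=152 g(19,-13)=798 g(19,-11)=2907 g(19,-9)=7752 g(19,-7)=15504 g(19,-5)=23256 g(19,-3)=25194 g(19,-1)=16796
t=20: g(20,-20)=1 g(20,-18)=19 g(20,-16)=170 g(20,-14)=950 g(20,-12)=3705 g(20,-10)=10659 g(20,-8)=23256 g(20,-6)=38760 g(20,-4)=48450 g(20,-2)=41990 g(20,0)=16796
t=21: g(21,-21)=1 g(21,-19)=20 g(21,-17)=189 g(21,-15)=1120 g(21,-13)=4655 g(21,-11)=14364 g(21,-9)=33915 g(21,-7)=62016 g(21,-5)=87210 g(21,-3)=90440 g(21,-1)=58786
t=22: g(22,-22)=1 g(22,-20)=21 g(22,-18)=209 g(22,-16)=1309 g(22,-14)=5775 g(22,-12)=19019 g(22,-10)=48279 g(22,-8)=95931 g(22,-6)=149226 g(22,-4)=177650 g(22,-2)=149226 g(22,0)=58786
t=23: g(23,-23)=1 g(23,-21)=22 g(23,-19)=230 g(23,-17)=1518 g(23,-15)=7084 g(23,-13)=24794 g(23,-11)=67298 g(23,-9)=144210 g(23,-7)=245157 g(23,-5)=326876 g(23,-3)=326876 g(23,-1)=208012
t=24: g(24,-24)=1 g(24,-22)=23 g(24,-20)=252 g(24,-18)=1748 g(24,-16)=8602 g(24,-14)=31878 g(24,-12)=92092 g(24,-10)=211508 g(24,-8)=389367 g(24,-6)=572033 g(24,-4)=653752 g(24,-2)=534888 g(24,0)=208012
t=25: g(25,-25)=1 g(25,-23)=24 g(25,-21)=275 g(25,-19)=2000 g(25,-17)=10350 g(25,-15)=40480 g(25,-13)=123970 g(25,-11)=303600 g(25,-9)=600875 g(25,-7)=961400 g(25,-5)=1225785 g(25,-3)=1188640 g(25,-1)=742900
Paths never hitting 1: Σ_s g(25,s) = 5200300
Paths hitting 1: 2^25 - 5200300 = 28354132
P = 28354132/33554432 = 7088533/8388608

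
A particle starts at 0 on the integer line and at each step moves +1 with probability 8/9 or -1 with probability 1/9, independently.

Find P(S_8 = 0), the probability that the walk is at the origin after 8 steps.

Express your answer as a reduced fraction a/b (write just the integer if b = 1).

Answer: 286720/43046721

Derivation:
To be at 0 after 8 steps: need exactly 4 steps of +1 and 4 of -1.
Number of such sequences: C(8,4) = 70
Each has probability (8/9)^4 · (1/9)^4 = 4096/43046721
P = 70 · 4096/43046721 = 286720/43046721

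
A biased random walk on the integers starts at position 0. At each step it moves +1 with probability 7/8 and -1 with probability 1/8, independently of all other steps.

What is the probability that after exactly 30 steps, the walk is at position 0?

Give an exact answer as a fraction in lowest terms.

To reach position 0 after 30 steps: need 15 steps of +1 and 15 steps of -1.
Number of such sequences: C(30,15) = 155117520
Each has probability (7/8)^15 · (1/8)^15 = 4747561509943/1237940039285380274899124224
P = 155117520 · 4747561509943/1237940039285380274899124224 = 46026872966863343835/77371252455336267181195264

Answer: 46026872966863343835/77371252455336267181195264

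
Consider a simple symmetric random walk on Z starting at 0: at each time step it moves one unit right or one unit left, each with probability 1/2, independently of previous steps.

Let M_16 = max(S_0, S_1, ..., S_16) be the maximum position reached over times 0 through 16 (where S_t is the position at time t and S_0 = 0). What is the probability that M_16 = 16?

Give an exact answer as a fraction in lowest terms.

Answer: 1/65536

Derivation:
Let M_16 = max(S_0,...,S_16). Use the reflection principle: for j ≥ 1, #{paths with M_16 ≥ j} = #{S_16 ≥ j} + #{S_16 ≥ j+1}.
By reflection, #{M_16 ≥ 16} = #{S_16 ≥ 16} + #{S_16 ≥ 17} = 1 + 0 = 1.
#{M_16 ≥ 17} = #{S_16 ≥ 17} + #{S_16 ≥ 18} = 0 + 0 = 0.
#{M_16 = 16} = 1 - 0 = 1.
P(M_16 = 16) = 1/65536 = 1/65536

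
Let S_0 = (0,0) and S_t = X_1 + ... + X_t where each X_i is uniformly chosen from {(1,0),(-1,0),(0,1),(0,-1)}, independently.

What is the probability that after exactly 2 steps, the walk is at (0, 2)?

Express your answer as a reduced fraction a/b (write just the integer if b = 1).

Answer: 1/16

Derivation:
Let h be the number of horizontal steps (so 2-h are vertical). To end at (0,2) need (h+0)/2 right-steps and ((2-h)+2)/2 up-steps.
Sum over h with 0 ≤ h ≤ 0, h ≡ 0 (mod 2), 2-h ≡ 0 (mod 2):
h=0: C(2,0)·C(0,0)·C(2,2) = 1·1·1 = 1
Total favorable: 1
Total paths: 4^2 = 16
P = 1/16 = 1/16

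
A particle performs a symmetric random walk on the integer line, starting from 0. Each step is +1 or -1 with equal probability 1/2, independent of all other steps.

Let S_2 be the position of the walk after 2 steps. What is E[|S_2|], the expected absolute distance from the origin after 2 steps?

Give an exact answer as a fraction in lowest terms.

Answer: 1

Derivation:
S_2 takes values m ≡ 0 (mod 2) with |m| ≤ 2; P(S_2=m) = C(2,(2+m)/2)/2^2.
Total paths: 2^2 = 4
Distribution: P(S=-2)=1/4, P(S=0)=2/4, P(S=2)=1/4
E[|S_2|] = Σ_m |m|·P(S_2=m) = 4/4 = 1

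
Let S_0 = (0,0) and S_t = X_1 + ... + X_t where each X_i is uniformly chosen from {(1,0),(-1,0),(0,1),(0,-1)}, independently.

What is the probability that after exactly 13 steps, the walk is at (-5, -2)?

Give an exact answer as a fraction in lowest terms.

Let h be the number of horizontal steps (so 13-h are vertical). To end at (-5,-2) need (h-5)/2 right-steps and ((13-h)-2)/2 up-steps.
Sum over h with 5 ≤ h ≤ 11, h ≡ 1 (mod 2), 13-h ≡ 0 (mod 2):
h=5: C(13,5)·C(5,0)·C(8,3) = 1287·1·56 = 72072
h=7: C(13,7)·C(7,1)·C(6,2) = 1716·7·15 = 180180
h=9: C(13,9)·C(9,2)·C(4,1) = 715·36·4 = 102960
h=11: C(13,11)·C(11,3)·C(2,0) = 78·165·1 = 12870
Total favorable: 368082
Total paths: 4^13 = 67108864
P = 368082/67108864 = 184041/33554432

Answer: 184041/33554432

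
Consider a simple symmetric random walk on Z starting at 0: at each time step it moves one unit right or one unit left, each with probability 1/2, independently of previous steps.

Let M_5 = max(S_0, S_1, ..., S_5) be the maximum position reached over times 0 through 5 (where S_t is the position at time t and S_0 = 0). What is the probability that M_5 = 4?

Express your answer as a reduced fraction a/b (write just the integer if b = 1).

Let M_5 = max(S_0,...,S_5). Use the reflection principle: for j ≥ 1, #{paths with M_5 ≥ j} = #{S_5 ≥ j} + #{S_5 ≥ j+1}.
By reflection, #{M_5 ≥ 4} = #{S_5 ≥ 4} + #{S_5 ≥ 5} = 1 + 1 = 2.
#{M_5 ≥ 5} = #{S_5 ≥ 5} + #{S_5 ≥ 6} = 1 + 0 = 1.
#{M_5 = 4} = 2 - 1 = 1.
P(M_5 = 4) = 1/32 = 1/32

Answer: 1/32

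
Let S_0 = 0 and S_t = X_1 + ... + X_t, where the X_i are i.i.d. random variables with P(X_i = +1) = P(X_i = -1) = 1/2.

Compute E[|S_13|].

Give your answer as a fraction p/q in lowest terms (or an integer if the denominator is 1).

Answer: 3003/1024

Derivation:
S_13 takes values m ≡ 1 (mod 2) with |m| ≤ 13; P(S_13=m) = C(13,(13+m)/2)/2^13.
Total paths: 2^13 = 8192
Distribution: P(S=-13)=1/8192, P(S=-11)=13/8192, P(S=-9)=78/8192, P(S=-7)=286/8192, P(S=-5)=715/8192, P(S=-3)=1287/8192, P(S=-1)=1716/8192, P(S=1)=1716/8192, P(S=3)=1287/8192, P(S=5)=715/8192, P(S=7)=286/8192, P(S=9)=78/8192, P(S=11)=13/8192, P(S=13)=1/8192
E[|S_13|] = Σ_m |m|·P(S_13=m) = 24024/8192 = 3003/1024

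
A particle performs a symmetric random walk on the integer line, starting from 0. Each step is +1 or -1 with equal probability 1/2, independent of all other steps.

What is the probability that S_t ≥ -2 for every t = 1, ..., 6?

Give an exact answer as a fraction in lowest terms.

Answer: 25/32

Derivation:
Let f(t,s) = #length-t paths at position s with S_1..S_t all ≥ -2.
f(t,s) = f(t-1,s-1) + f(t-1,s+1) for s ≥ -2; f(t,s) = 0 for s < -2.
t=0: f(0,0)=1
t=1: f(1,-1)=1 f(1,1)=1
t=2: f(2,-2)=1 f(2,0)=2 f(2,2)=1
t=3: f(3,-1)=3 f(3,1)=3 f(3,3)=1
t=4: f(4,-2)=3 f(4,0)=6 f(4,2)=4 f(4,4)=1
t=5: f(5,-1)=9 f(5,1)=10 f(5,3)=5 f(5,5)=1
t=6: f(6,-2)=9 f(6,0)=19 f(6,2)=15 f(6,4)=6 f(6,6)=1
Σ_s f(6,s) = 50
P = 50/64 = 25/32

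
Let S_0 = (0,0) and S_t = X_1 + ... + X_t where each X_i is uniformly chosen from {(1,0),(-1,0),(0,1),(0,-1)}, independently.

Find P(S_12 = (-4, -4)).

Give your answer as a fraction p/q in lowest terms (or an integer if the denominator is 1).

Answer: 7623/2097152

Derivation:
Let h be the number of horizontal steps (so 12-h are vertical). To end at (-4,-4) need (h-4)/2 right-steps and ((12-h)-4)/2 up-steps.
Sum over h with 4 ≤ h ≤ 8, h ≡ 0 (mod 2), 12-h ≡ 0 (mod 2):
h=4: C(12,4)·C(4,0)·C(8,2) = 495·1·28 = 13860
h=6: C(12,6)·C(6,1)·C(6,1) = 924·6·6 = 33264
h=8: C(12,8)·C(8,2)·C(4,0) = 495·28·1 = 13860
Total favorable: 60984
Total paths: 4^12 = 16777216
P = 60984/16777216 = 7623/2097152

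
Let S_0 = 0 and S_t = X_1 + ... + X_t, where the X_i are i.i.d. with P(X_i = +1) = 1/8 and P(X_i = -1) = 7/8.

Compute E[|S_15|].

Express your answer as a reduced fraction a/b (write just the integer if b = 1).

Answer: 6184982367495/549755813888

Derivation:
S_15 takes values m ≡ 1 (mod 2) with |m| ≤ 15; P(S_15=m) = C(15,(15+m)/2) · (1/8)^((15+m)/2) · (7/8)^((15-m)/2).
Distribution: P(S=-15)=4747561509943/35184372088832, P(S=-13)=10173346092735/35184372088832, P(S=-11)=10173346092735/35184372088832, P(S=-9)=6297785676455/35184372088832, P(S=-7)=2699051004195/35184372088832, P(S=-5)=848273172747/35184372088832, P(S=-3)=201969803035/35184372088832, P(S=-1)=37096494435/35184372088832, P(S=1)=5299499205/35184372088832, P(S=3)=588833245/35184372088832, P(S=5)=50471421/35184372088832, P(S=7)=3277365/35184372088832, P(S=9)=156065/35184372088832, P(S=11)=5145/35184372088832, P(S=13)=105/35184372088832, P(S=15)=1/35184372088832
E[|S_15|] = Σ_m |m|·P(S_15=m) = 6184982367495/549755813888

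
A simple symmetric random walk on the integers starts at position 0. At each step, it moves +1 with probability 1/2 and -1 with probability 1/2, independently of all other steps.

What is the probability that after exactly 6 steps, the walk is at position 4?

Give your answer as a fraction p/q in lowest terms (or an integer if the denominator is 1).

Answer: 3/32

Derivation:
To reach position 4 after 6 steps: need 5 steps of +1 and 1 of -1.
Favorable paths: C(6,5) = 6
Total paths: 2^6 = 64
P = 6/64 = 3/32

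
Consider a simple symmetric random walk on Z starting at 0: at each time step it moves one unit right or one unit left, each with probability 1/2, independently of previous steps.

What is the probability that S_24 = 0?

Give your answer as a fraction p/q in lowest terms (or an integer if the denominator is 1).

To return to 0 after 24 steps: need exactly 12 steps of +1 and 12 of -1.
Favorable paths: C(24,12) = 2704156
Total paths: 2^24 = 16777216
P = 2704156/16777216 = 676039/4194304

Answer: 676039/4194304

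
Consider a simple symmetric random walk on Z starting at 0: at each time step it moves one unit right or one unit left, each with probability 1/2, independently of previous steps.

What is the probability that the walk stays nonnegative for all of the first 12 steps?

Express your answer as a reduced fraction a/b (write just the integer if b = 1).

Answer: 231/1024

Derivation:
Let f(t,s) = #length-t paths at position s with S_1..S_t all ≥ 0.
f(t,s) = f(t-1,s-1) + f(t-1,s+1) for s ≥ 0; f(t,s) = 0 for s < 0.
t=0: f(0,0)=1
t=1: f(1,1)=1
t=2: f(2,0)=1 f(2,2)=1
t=3: f(3,1)=2 f(3,3)=1
t=4: f(4,0)=2 f(4,2)=3 f(4,4)=1
t=5: f(5,1)=5 f(5,3)=4 f(5,5)=1
t=6: f(6,0)=5 f(6,2)=9 f(6,4)=5 f(6,6)=1
t=7: f(7,1)=14 f(7,3)=14 f(7,5)=6 f(7,7)=1
t=8: f(8,0)=14 f(8,2)=28 f(8,4)=20 f(8,6)=7 f(8,8)=1
t=9: f(9,1)=42 f(9,3)=48 f(9,5)=27 f(9,7)=8 f(9,9)=1
t=10: f(10,0)=42 f(10,2)=90 f(10,4)=75 f(10,6)=35 f(10,8)=9 f(10,10)=1
t=11: f(11,1)=132 f(11,3)=165 f(11,5)=110 f(11,7)=44 f(11,9)=10 f(11,11)=1
t=12: f(12,0)=132 f(12,2)=297 f(12,4)=275 f(12,6)=154 f(12,8)=54 f(12,10)=11 f(12,12)=1
Σ_s f(12,s) = 924
P = 924/4096 = 231/1024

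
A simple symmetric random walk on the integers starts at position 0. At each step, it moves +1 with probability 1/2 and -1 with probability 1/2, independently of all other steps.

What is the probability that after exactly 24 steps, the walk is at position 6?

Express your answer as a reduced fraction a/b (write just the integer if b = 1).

To reach position 6 after 24 steps: need 15 steps of +1 and 9 of -1.
Favorable paths: C(24,15) = 1307504
Total paths: 2^24 = 16777216
P = 1307504/16777216 = 81719/1048576

Answer: 81719/1048576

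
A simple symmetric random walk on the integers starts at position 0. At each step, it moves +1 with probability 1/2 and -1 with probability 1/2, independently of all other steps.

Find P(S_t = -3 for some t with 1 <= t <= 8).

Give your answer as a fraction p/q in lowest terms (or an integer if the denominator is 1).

Count via complement. Let g(t,s) = #length-t paths at position s with S_1..S_t all ≠ -3.
g(t,s) = g(t-1,s-1) + g(t-1,s+1) for s ≠ -3; g(t,-3) = 0.
t=0: g(0,0)=1
t=1: g(1,-1)=1 g(1,1)=1
t=2: g(2,-2)=1 g(2,0)=2 g(2,2)=1
t=3: g(3,-1)=3 g(3,1)=3 g(3,3)=1
t=4: g(4,-2)=3 g(4,0)=6 g(4,2)=4 g(4,4)=1
t=5: g(5,-1)=9 g(5,1)=10 g(5,3)=5 g(5,5)=1
t=6: g(6,-2)=9 g(6,0)=19 g(6,2)=15 g(6,4)=6 g(6,6)=1
t=7: g(7,-1)=28 g(7,1)=34 g(7,3)=21 g(7,5)=7 g(7,7)=1
t=8: g(8,-2)=28 g(8,0)=62 g(8,2)=55 g(8,4)=28 g(8,6)=8 g(8,8)=1
Paths never hitting -3: Σ_s g(8,s) = 182
Paths hitting -3: 2^8 - 182 = 74
P = 74/256 = 37/128

Answer: 37/128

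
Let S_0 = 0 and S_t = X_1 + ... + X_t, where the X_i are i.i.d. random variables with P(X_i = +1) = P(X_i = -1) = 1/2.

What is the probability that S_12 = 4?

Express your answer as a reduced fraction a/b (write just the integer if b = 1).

Answer: 495/4096

Derivation:
To reach position 4 after 12 steps: need 8 steps of +1 and 4 of -1.
Favorable paths: C(12,8) = 495
Total paths: 2^12 = 4096
P = 495/4096 = 495/4096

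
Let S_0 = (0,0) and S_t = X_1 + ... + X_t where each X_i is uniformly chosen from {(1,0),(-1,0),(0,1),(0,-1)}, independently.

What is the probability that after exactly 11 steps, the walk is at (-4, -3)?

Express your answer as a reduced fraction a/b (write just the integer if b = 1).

Let h be the number of horizontal steps (so 11-h are vertical). To end at (-4,-3) need (h-4)/2 right-steps and ((11-h)-3)/2 up-steps.
Sum over h with 4 ≤ h ≤ 8, h ≡ 0 (mod 2), 11-h ≡ 1 (mod 2):
h=4: C(11,4)·C(4,0)·C(7,2) = 330·1·21 = 6930
h=6: C(11,6)·C(6,1)·C(5,1) = 462·6·5 = 13860
h=8: C(11,8)·C(8,2)·C(3,0) = 165·28·1 = 4620
Total favorable: 25410
Total paths: 4^11 = 4194304
P = 25410/4194304 = 12705/2097152

Answer: 12705/2097152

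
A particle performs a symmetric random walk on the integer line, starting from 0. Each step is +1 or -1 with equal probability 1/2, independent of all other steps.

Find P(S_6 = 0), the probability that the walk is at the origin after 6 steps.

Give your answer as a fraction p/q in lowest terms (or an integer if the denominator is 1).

Answer: 5/16

Derivation:
To return to 0 after 6 steps: need exactly 3 steps of +1 and 3 of -1.
Favorable paths: C(6,3) = 20
Total paths: 2^6 = 64
P = 20/64 = 5/16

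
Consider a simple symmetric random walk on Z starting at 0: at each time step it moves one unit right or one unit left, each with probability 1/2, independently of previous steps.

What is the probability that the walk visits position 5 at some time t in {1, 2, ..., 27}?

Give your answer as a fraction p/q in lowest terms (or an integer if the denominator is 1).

Count via complement. Let g(t,s) = #length-t paths at position s with S_1..S_t all ≠ 5.
g(t,s) = g(t-1,s-1) + g(t-1,s+1) for s ≠ 5; g(t,5) = 0.
t=0: g(0,0)=1
t=1: g(1,-1)=1 g(1,1)=1
t=2: g(2,-2)=1 g(2,0)=2 g(2,2)=1
t=3: g(3,-3)=1 g(3,-1)=3 g(3,1)=3 g(3,3)=1
t=4: g(4,-4)=1 g(4,-2)=4 g(4,0)=6 g(4,2)=4 g(4,4)=1
t=5: g(5,-5)=1 g(5,-3)=5 g(5,-1)=10 g(5,1)=10 g(5,3)=5
t=6: g(6,-6)=1 g(6,-4)=6 g(6,-2)=15 g(6,0)=20 g(6,2)=15 g(6,4)=5
t=7: g(7,-7)=1 g(7,-5)=7 g(7,-3)=21 g(7,-1)=35 g(7,1)=35 g(7,3)=20
t=8: g(8,-8)=1 g(8,-6)=8 g(8,-4)=28 g(8,-2)=56 g(8,0)=70 g(8,2)=55 g(8,4)=20
t=9: g(9,-9)=1 g(9,-7)=9 g(9,-5)=36 g(9,-3)=84 g(9,-1)=126 g(9,1)=125 g(9,3)=75
t=10: g(10,-10)=1 g(10,-8)=10 g(10,-6)=45 g(10,-4)=120 g(10,-2)=210 g(10,0)=251 g(10,2)=200 g(10,4)=75
t=11: g(11,-11)=1 g(11,-9)=11 g(11,-7)=55 g(11,-5)=165 g(11,-3)=330 g(11,-1)=461 g(11,1)=451 g(11,3)=275
t=12: g(12,-12)=1 g(12,-10)=12 g(12,-8)=66 g(12,-6)=220 g(12,-4)=495 g(12,-2)=791 g(12,0)=912 g(12,2)=726 g(12,4)=275
t=13: g(13,-13)=1 g(13,-11)=13 g(13,-9)=78 g(13,-7)=286 g(13,-5)=715 g(13,-3)=1286 g(13,-1)=1703 g(13,1)=1638 g(13,3)=1001
t=14: g(14,-14)=1 g(14,-12)=14 g(14,-10)=91 g(14,-8)=364 g(14,-6)=1001 g(14,-4)=2001 g(14,-2)=2989 g(14,0)=3341 g(14,2)=2639 g(14,4)=1001
t=15: g(15,-15)=1 g(15,-13)=15 g(15,-11)=105 g(15,-9)=455 g(15,-7)=1365 g(15,-5)=3002 g(15,-3)=4990 g(15,-1)=6330 g(15,1)=5980 g(15,3)=3640
t=16: g(16,-16)=1 g(16,-14)=16 g(16,-12)=120 g(16,-10)=560 g(16,-8)=1820 g(16,-6)=4367 g(16,-4)=7992 g(16,-2)=11320 g(16,0)=12310 g(16,2)=9620 g(16,4)=3640
t=17: g(17,-17)=1 g(17,-15)=17 g(17,-13)=136 g(17,-11)=680 g(17,-9)=2380 g(17,-7)=6187 g(17,-5)=12359 g(17,-3)=19312 g(17,-1)=23630 g(17,1)=21930 g(17,3)=13260
t=18: g(18,-18)=1 g(18,-16)=18 g(18,-14)=153 g(18,-12)=816 g(18,-10)=3060 g(18,-8)=8567 g(18,-6)=18546 g(18,-4)=31671 g(18,-2)=42942 g(18,0)=45560 g(18,2)=35190 g(18,4)=13260
t=19: g(19,-19)=1 g(19,-17)=19 g(19,-15)=171 g(19,-13)=969 g(19,-11)=3876 g(19,-9)=11627 g(19,-7)=27113 g(19,-5)=50217 g(19,-3)=74613 g(19,-1)=88502 g(19,1)=80750 g(19,3)=48450
t=20: g(20,-20)=1 g(20,-18)=20 g(20,-16)=190 g(20,-14)=1140 g(20,-12)=4845 g(20,-10)=15503 g(20,-8)=38740 g(20,-6)=77330 g(20,-4)=124830 g(20,-2)=163115 g(20,0)=169252 g(20,2)=129200 g(20,4)=48450
t=21: g(21,-21)=1 g(21,-19)=21 g(21,-17)=210 g(21,-15)=1330 g(21,-13)=5985 g(21,-11)=20348 g(21,-9)=54243 g(21,-7)=116070 g(21,-5)=202160 g(21,-3)=287945 g(21,-1)=332367 g(21,1)=298452 g(21,3)=177650
t=22: g(22,-22)=1 g(22,-20)=22 g(22,-18)=231 g(22,-16)=1540 g(22,-14)=7315 g(22,-12)=26333 g(22,-10)=74591 g(22,-8)=170313 g(22,-6)=318230 g(22,-4)=490105 g(22,-2)=620312 g(22,0)=630819 g(22,2)=476102 g(22,4)=177650
t=23: g(23,-23)=1 g(23,-21)=23 g(23,-19)=253 g(23,-17)=1771 g(23,-15)=8855 g(23,-13)=33648 g(23,-11)=100924 g(23,-9)=244904 g(23,-7)=488543 g(23,-5)=808335 g(23,-3)=1110417 g(23,-1)=1251131 g(23,1)=1106921 g(23,3)=653752
t=24: g(24,-24)=1 g(24,-22)=24 g(24,-20)=276 g(24,-18)=2024 g(24,-16)=10626 g(24,-14)=42503 g(24,-12)=134572 g(24,-10)=345828 g(24,-8)=733447 g(24,-6)=1296878 g(24,-4)=1918752 g(24,-2)=2361548 g(24,0)=2358052 g(24,2)=1760673 g(24,4)=653752
t=25: g(25,-25)=1 g(25,-23)=25 g(25,-21)=300 g(25,-19)=2300 g(25,-17)=12650 g(25,-15)=53129 g(25,-13)=177075 g(25,-11)=480400 g(25,-9)=1079275 g(25,-7)=2030325 g(25,-5)=3215630 g(25,-3)=4280300 g(25,-1)=4719600 g(25,1)=4118725 g(25,3)=2414425
t=26: g(26,-26)=1 g(26,-24)=26 g(26,-22)=325 g(26,-20)=2600 g(26,-18)=14950 g(26,-16)=65779 g(26,-14)=230204 g(26,-12)=657475 g(26,-10)=1559675 g(26,-8)=3109600 g(26,-6)=5245955 g(26,-4)=7495930 g(26,-2)=8999900 g(26,0)=8838325 g(26,2)=6533150 g(26,4)=2414425
t=27: g(27,-27)=1 g(27,-25)=27 g(27,-23)=351 g(27,-21)=2925 g(27,-19)=17550 g(27,-17)=80729 g(27,-15)=295983 g(27,-13)=887679 g(27,-11)=2217150 g(27,-9)=4669275 g(27,-7)=8355555 g(27,-5)=12741885 g(27,-3)=16495830 g(27,-1)=17838225 g(27,1)=15371475 g(27,3)=8947575
Paths never hitting 5: Σ_s g(27,s) = 87922215
Paths hitting 5: 2^27 - 87922215 = 46295513
P = 46295513/134217728 = 46295513/134217728

Answer: 46295513/134217728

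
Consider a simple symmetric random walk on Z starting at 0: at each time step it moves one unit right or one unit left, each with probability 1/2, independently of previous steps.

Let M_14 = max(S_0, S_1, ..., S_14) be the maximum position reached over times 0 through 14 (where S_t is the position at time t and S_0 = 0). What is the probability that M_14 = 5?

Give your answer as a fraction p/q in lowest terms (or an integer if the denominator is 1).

Let M_14 = max(S_0,...,S_14). Use the reflection principle: for j ≥ 1, #{paths with M_14 ≥ j} = #{S_14 ≥ j} + #{S_14 ≥ j+1}.
By reflection, #{M_14 ≥ 5} = #{S_14 ≥ 5} + #{S_14 ≥ 6} = 1471 + 1471 = 2942.
#{M_14 ≥ 6} = #{S_14 ≥ 6} + #{S_14 ≥ 7} = 1471 + 470 = 1941.
#{M_14 = 5} = 2942 - 1941 = 1001.
P(M_14 = 5) = 1001/16384 = 1001/16384

Answer: 1001/16384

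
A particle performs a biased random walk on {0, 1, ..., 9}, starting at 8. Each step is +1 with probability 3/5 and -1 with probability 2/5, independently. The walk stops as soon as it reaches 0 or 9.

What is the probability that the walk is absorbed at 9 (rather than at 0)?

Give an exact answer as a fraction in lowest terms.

Biased walk: p = 3/5, q = 2/5, r = q/p = 2/3
Gambler's ruin: P(hit 9 before 0 | start at 8) = (1 - r^a)/(1 - r^N)
r^8 = 256/6561; r^9 = 512/19683
P = (1 - 256/6561) / (1 - 512/19683) = 6305/6561 / 19171/19683 = 18915/19171

Answer: 18915/19171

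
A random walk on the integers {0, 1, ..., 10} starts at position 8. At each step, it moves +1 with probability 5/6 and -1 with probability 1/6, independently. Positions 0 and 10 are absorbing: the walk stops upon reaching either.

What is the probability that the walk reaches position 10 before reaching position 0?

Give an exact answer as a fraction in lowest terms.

Biased walk: p = 5/6, q = 1/6, r = q/p = 1/5
Gambler's ruin: P(hit 10 before 0 | start at 8) = (1 - r^a)/(1 - r^N)
r^8 = 1/390625; r^10 = 1/9765625
P = (1 - 1/390625) / (1 - 1/9765625) = 390624/390625 / 9765624/9765625 = 406900/406901

Answer: 406900/406901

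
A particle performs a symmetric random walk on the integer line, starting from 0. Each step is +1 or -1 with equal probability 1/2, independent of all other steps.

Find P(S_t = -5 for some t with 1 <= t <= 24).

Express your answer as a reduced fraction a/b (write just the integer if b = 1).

Count via complement. Let g(t,s) = #length-t paths at position s with S_1..S_t all ≠ -5.
g(t,s) = g(t-1,s-1) + g(t-1,s+1) for s ≠ -5; g(t,-5) = 0.
t=0: g(0,0)=1
t=1: g(1,-1)=1 g(1,1)=1
t=2: g(2,-2)=1 g(2,0)=2 g(2,2)=1
t=3: g(3,-3)=1 g(3,-1)=3 g(3,1)=3 g(3,3)=1
t=4: g(4,-4)=1 g(4,-2)=4 g(4,0)=6 g(4,2)=4 g(4,4)=1
t=5: g(5,-3)=5 g(5,-1)=10 g(5,1)=10 g(5,3)=5 g(5,5)=1
t=6: g(6,-4)=5 g(6,-2)=15 g(6,0)=20 g(6,2)=15 g(6,4)=6 g(6,6)=1
t=7: g(7,-3)=20 g(7,-1)=35 g(7,1)=35 g(7,3)=21 g(7,5)=7 g(7,7)=1
t=8: g(8,-4)=20 g(8,-2)=55 g(8,0)=70 g(8,2)=56 g(8,4)=28 g(8,6)=8 g(8,8)=1
t=9: g(9,-3)=75 g(9,-1)=125 g(9,1)=126 g(9,3)=84 g(9,5)=36 g(9,7)=9 g(9,9)=1
t=10: g(10,-4)=75 g(10,-2)=200 g(10,0)=251 g(10,2)=210 g(10,4)=120 g(10,6)=45 g(10,8)=10 g(10,10)=1
t=11: g(11,-3)=275 g(11,-1)=451 g(11,1)=461 g(11,3)=330 g(11,5)=165 g(11,7)=55 g(11,9)=11 g(11,11)=1
t=12: g(12,-4)=275 g(12,-2)=726 g(12,0)=912 g(12,2)=791 g(12,4)=495 g(12,6)=220 g(12,8)=66 g(12,10)=12 g(12,12)=1
t=13: g(13,-3)=1001 g(13,-1)=1638 g(13,1)=1703 g(13,3)=1286 g(13,5)=715 g(13,7)=286 g(13,9)=78 g(13,11)=13 g(13,13)=1
t=14: g(14,-4)=1001 g(14,-2)=2639 g(14,0)=3341 g(14,2)=2989 g(14,4)=2001 g(14,6)=1001 g(14,8)=364 g(14,10)=91 g(14,12)=14 g(14,14)=1
t=15: g(15,-3)=3640 g(15,-1)=5980 g(15,1)=6330 g(15,3)=4990 g(15,5)=3002 g(15,7)=1365 g(15,9)=455 g(15,11)=105 g(15,13)=15 g(15,15)=1
t=16: g(16,-4)=3640 g(16,-2)=9620 g(16,0)=12310 g(16,2)=11320 g(16,4)=7992 g(16,6)=4367 g(16,8)=1820 g(16,10)=560 g(16,12)=120 g(16,14)=16 g(16,16)=1
t=17: g(17,-3)=13260 g(17,-1)=21930 g(17,1)=23630 g(17,3)=19312 g(17,5)=12359 g(17,7)=6187 g(17,9)=2380 g(17,11)=680 g(17,13)=136 g(17,15)=17 g(17,17)=1
t=18: g(18,-4)=13260 g(18,-2)=35190 g(18,0)=45560 g(18,2)=42942 g(18,4)=31671 g(18,6)=18546 g(18,8)=8567 g(18,10)=3060 g(18,12)=816 g(18,14)=153 g(18,16)=18 g(18,18)=1
t=19: g(19,-3)=48450 g(19,-1)=80750 g(19,1)=88502 g(19,3)=74613 g(19,5)=50217 g(19,7)=27113 g(19,9)=11627 g(19,11)=3876 g(19,13)=969 g(19,15)=171 g(19,17)=19 g(19,19)=1
t=20: g(20,-4)=48450 g(20,-2)=129200 g(20,0)=169252 g(20,2)=163115 g(20,4)=124830 g(20,6)=77330 g(20,8)=38740 g(20,10)=15503 g(20,12)=4845 g(20,14)=1140 g(20,16)=190 g(20,18)=20 g(20,20)=1
t=21: g(21,-3)=177650 g(21,-1)=298452 g(21,1)=332367 g(21,3)=287945 g(21,5)=202160 g(21,7)=116070 g(21,9)=54243 g(21,11)=20348 g(21,13)=5985 g(21,15)=1330 g(21,17)=210 g(21,19)=21 g(21,21)=1
t=22: g(22,-4)=177650 g(22,-2)=476102 g(22,0)=630819 g(22,2)=620312 g(22,4)=490105 g(22,6)=318230 g(22,8)=170313 g(22,10)=74591 g(22,12)=26333 g(22,14)=7315 g(22,16)=1540 g(22,18)=231 g(22,20)=22 g(22,22)=1
t=23: g(23,-3)=653752 g(23,-1)=1106921 g(23,1)=1251131 g(23,3)=1110417 g(23,5)=808335 g(23,7)=488543 g(23,9)=244904 g(23,11)=100924 g(23,13)=33648 g(23,15)=8855 g(23,17)=1771 g(23,19)=253 g(23,21)=23 g(23,23)=1
t=24: g(24,-4)=653752 g(24,-2)=1760673 g(24,0)=2358052 g(24,2)=2361548 g(24,4)=1918752 g(24,6)=1296878 g(24,8)=733447 g(24,10)=345828 g(24,12)=134572 g(24,14)=42503 g(24,16)=10626 g(24,18)=2024 g(24,20)=276 g(24,22)=24 g(24,24)=1
Paths never hitting -5: Σ_s g(24,s) = 11618956
Paths hitting -5: 2^24 - 11618956 = 5158260
P = 5158260/16777216 = 1289565/4194304

Answer: 1289565/4194304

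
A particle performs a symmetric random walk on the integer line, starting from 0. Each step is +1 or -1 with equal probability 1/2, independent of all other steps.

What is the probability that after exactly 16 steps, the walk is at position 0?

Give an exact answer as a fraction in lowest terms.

Answer: 6435/32768

Derivation:
To return to 0 after 16 steps: need exactly 8 steps of +1 and 8 of -1.
Favorable paths: C(16,8) = 12870
Total paths: 2^16 = 65536
P = 12870/65536 = 6435/32768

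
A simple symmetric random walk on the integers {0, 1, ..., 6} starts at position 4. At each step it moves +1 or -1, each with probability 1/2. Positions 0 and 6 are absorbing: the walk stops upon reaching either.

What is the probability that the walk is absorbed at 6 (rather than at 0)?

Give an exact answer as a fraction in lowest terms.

Answer: 2/3

Derivation:
Symmetric walk (p = 1/2): the harmonic-function argument gives P(hit 6 before 0 | start at 4) = a/N.
P = 4/6 = 2/3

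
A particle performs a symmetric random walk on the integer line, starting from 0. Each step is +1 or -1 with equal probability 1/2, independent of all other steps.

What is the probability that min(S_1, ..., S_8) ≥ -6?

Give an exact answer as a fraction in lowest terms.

Let f(t,s) = #length-t paths at position s with S_1..S_t all ≥ -6.
f(t,s) = f(t-1,s-1) + f(t-1,s+1) for s ≥ -6; f(t,s) = 0 for s < -6.
t=0: f(0,0)=1
t=1: f(1,-1)=1 f(1,1)=1
t=2: f(2,-2)=1 f(2,0)=2 f(2,2)=1
t=3: f(3,-3)=1 f(3,-1)=3 f(3,1)=3 f(3,3)=1
t=4: f(4,-4)=1 f(4,-2)=4 f(4,0)=6 f(4,2)=4 f(4,4)=1
t=5: f(5,-5)=1 f(5,-3)=5 f(5,-1)=10 f(5,1)=10 f(5,3)=5 f(5,5)=1
t=6: f(6,-6)=1 f(6,-4)=6 f(6,-2)=15 f(6,0)=20 f(6,2)=15 f(6,4)=6 f(6,6)=1
t=7: f(7,-5)=7 f(7,-3)=21 f(7,-1)=35 f(7,1)=35 f(7,3)=21 f(7,5)=7 f(7,7)=1
t=8: f(8,-6)=7 f(8,-4)=28 f(8,-2)=56 f(8,0)=70 f(8,2)=56 f(8,4)=28 f(8,6)=8 f(8,8)=1
Σ_s f(8,s) = 254
P = 254/256 = 127/128

Answer: 127/128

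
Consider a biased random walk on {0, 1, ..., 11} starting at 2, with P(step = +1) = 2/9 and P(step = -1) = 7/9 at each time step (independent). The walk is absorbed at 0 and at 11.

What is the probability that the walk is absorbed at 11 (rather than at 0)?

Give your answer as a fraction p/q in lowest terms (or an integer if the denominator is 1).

Answer: 4608/395464939

Derivation:
Biased walk: p = 2/9, q = 7/9, r = q/p = 7/2
Gambler's ruin: P(hit 11 before 0 | start at 2) = (1 - r^a)/(1 - r^N)
r^2 = 49/4; r^11 = 1977326743/2048
P = (1 - 49/4) / (1 - 1977326743/2048) = -45/4 / -1977324695/2048 = 4608/395464939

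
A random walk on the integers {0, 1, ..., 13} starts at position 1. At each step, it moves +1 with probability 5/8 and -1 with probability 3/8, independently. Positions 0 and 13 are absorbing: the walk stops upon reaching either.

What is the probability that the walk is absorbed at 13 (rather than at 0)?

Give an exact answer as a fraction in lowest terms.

Biased walk: p = 5/8, q = 3/8, r = q/p = 3/5
Gambler's ruin: P(hit 13 before 0 | start at 1) = (1 - r^a)/(1 - r^N)
r^1 = 3/5; r^13 = 1594323/1220703125
P = (1 - 3/5) / (1 - 1594323/1220703125) = 2/5 / 1219108802/1220703125 = 244140625/609554401

Answer: 244140625/609554401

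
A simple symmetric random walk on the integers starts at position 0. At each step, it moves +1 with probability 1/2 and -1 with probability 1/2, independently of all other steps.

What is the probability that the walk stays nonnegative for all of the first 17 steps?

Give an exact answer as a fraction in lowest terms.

Answer: 12155/65536

Derivation:
Let f(t,s) = #length-t paths at position s with S_1..S_t all ≥ 0.
f(t,s) = f(t-1,s-1) + f(t-1,s+1) for s ≥ 0; f(t,s) = 0 for s < 0.
t=0: f(0,0)=1
t=1: f(1,1)=1
t=2: f(2,0)=1 f(2,2)=1
t=3: f(3,1)=2 f(3,3)=1
t=4: f(4,0)=2 f(4,2)=3 f(4,4)=1
t=5: f(5,1)=5 f(5,3)=4 f(5,5)=1
t=6: f(6,0)=5 f(6,2)=9 f(6,4)=5 f(6,6)=1
t=7: f(7,1)=14 f(7,3)=14 f(7,5)=6 f(7,7)=1
t=8: f(8,0)=14 f(8,2)=28 f(8,4)=20 f(8,6)=7 f(8,8)=1
t=9: f(9,1)=42 f(9,3)=48 f(9,5)=27 f(9,7)=8 f(9,9)=1
t=10: f(10,0)=42 f(10,2)=90 f(10,4)=75 f(10,6)=35 f(10,8)=9 f(10,10)=1
t=11: f(11,1)=132 f(11,3)=165 f(11,5)=110 f(11,7)=44 f(11,9)=10 f(11,11)=1
t=12: f(12,0)=132 f(12,2)=297 f(12,4)=275 f(12,6)=154 f(12,8)=54 f(12,10)=11 f(12,12)=1
t=13: f(13,1)=429 f(13,3)=572 f(13,5)=429 f(13,7)=208 f(13,9)=65 f(13,11)=12 f(13,13)=1
t=14: f(14,0)=429 f(14,2)=1001 f(14,4)=1001 f(14,6)=637 f(14,8)=273 f(14,10)=77 f(14,12)=13 f(14,14)=1
t=15: f(15,1)=1430 f(15,3)=2002 f(15,5)=1638 f(15,7)=910 f(15,9)=350 f(15,11)=90 f(15,13)=14 f(15,15)=1
t=16: f(16,0)=1430 f(16,2)=3432 f(16,4)=3640 f(16,6)=2548 f(16,8)=1260 f(16,10)=440 f(16,12)=104 f(16,14)=15 f(16,16)=1
t=17: f(17,1)=4862 f(17,3)=7072 f(17,5)=6188 f(17,7)=3808 f(17,9)=1700 f(17,11)=544 f(17,13)=119 f(17,15)=16 f(17,17)=1
Σ_s f(17,s) = 24310
P = 24310/131072 = 12155/65536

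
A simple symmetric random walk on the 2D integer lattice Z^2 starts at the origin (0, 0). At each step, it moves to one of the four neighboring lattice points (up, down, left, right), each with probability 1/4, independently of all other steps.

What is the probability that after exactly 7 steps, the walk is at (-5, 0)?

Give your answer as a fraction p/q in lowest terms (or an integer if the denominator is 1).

Let h be the number of horizontal steps (so 7-h are vertical). To end at (-5,0) need (h-5)/2 right-steps and ((7-h)+0)/2 up-steps.
Sum over h with 5 ≤ h ≤ 7, h ≡ 1 (mod 2), 7-h ≡ 0 (mod 2):
h=5: C(7,5)·C(5,0)·C(2,1) = 21·1·2 = 42
h=7: C(7,7)·C(7,1)·C(0,0) = 1·7·1 = 7
Total favorable: 49
Total paths: 4^7 = 16384
P = 49/16384 = 49/16384

Answer: 49/16384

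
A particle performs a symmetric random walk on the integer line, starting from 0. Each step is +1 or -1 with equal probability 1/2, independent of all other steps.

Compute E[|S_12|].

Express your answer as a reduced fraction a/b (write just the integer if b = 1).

S_12 takes values m ≡ 0 (mod 2) with |m| ≤ 12; P(S_12=m) = C(12,(12+m)/2)/2^12.
Total paths: 2^12 = 4096
Distribution: P(S=-12)=1/4096, P(S=-10)=12/4096, P(S=-8)=66/4096, P(S=-6)=220/4096, P(S=-4)=495/4096, P(S=-2)=792/4096, P(S=0)=924/4096, P(S=2)=792/4096, P(S=4)=495/4096, P(S=6)=220/4096, P(S=8)=66/4096, P(S=10)=12/4096, P(S=12)=1/4096
E[|S_12|] = Σ_m |m|·P(S_12=m) = 11088/4096 = 693/256

Answer: 693/256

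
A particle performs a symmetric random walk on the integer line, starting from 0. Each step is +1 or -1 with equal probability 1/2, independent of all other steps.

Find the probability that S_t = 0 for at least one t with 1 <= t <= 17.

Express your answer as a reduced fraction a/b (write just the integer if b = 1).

Count via complement. Let g(t,s) = #length-t paths at position s with S_1..S_t all ≠ 0.
g(t,s) = g(t-1,s-1) + g(t-1,s+1) for s ≠ 0; g(t,0) = 0.
t=0: g(0,0)=1
t=1: g(1,-1)=1 g(1,1)=1
t=2: g(2,-2)=1 g(2,2)=1
t=3: g(3,-3)=1 g(3,-1)=1 g(3,1)=1 g(3,3)=1
t=4: g(4,-4)=1 g(4,-2)=2 g(4,2)=2 g(4,4)=1
t=5: g(5,-5)=1 g(5,-3)=3 g(5,-1)=2 g(5,1)=2 g(5,3)=3 g(5,5)=1
t=6: g(6,-6)=1 g(6,-4)=4 g(6,-2)=5 g(6,2)=5 g(6,4)=4 g(6,6)=1
t=7: g(7,-7)=1 g(7,-5)=5 g(7,-3)=9 g(7,-1)=5 g(7,1)=5 g(7,3)=9 g(7,5)=5 g(7,7)=1
t=8: g(8,-8)=1 g(8,-6)=6 g(8,-4)=14 g(8,-2)=14 g(8,2)=14 g(8,4)=14 g(8,6)=6 g(8,8)=1
t=9: g(9,-9)=1 g(9,-7)=7 g(9,-5)=20 g(9,-3)=28 g(9,-1)=14 g(9,1)=14 g(9,3)=28 g(9,5)=20 g(9,7)=7 g(9,9)=1
t=10: g(10,-10)=1 g(10,-8)=8 g(10,-6)=27 g(10,-4)=48 g(10,-2)=42 g(10,2)=42 g(10,4)=48 g(10,6)=27 g(10,8)=8 g(10,10)=1
t=11: g(11,-11)=1 g(11,-9)=9 g(11,-7)=35 g(11,-5)=75 g(11,-3)=90 g(11,-1)=42 g(11,1)=42 g(11,3)=90 g(11,5)=75 g(11,7)=35 g(11,9)=9 g(11,11)=1
t=12: g(12,-12)=1 g(12,-10)=10 g(12,-8)=44 g(12,-6)=110 g(12,-4)=165 g(12,-2)=132 g(12,2)=132 g(12,4)=165 g(12,6)=110 g(12,8)=44 g(12,10)=10 g(12,12)=1
t=13: g(13,-13)=1 g(13,-11)=11 g(13,-9)=54 g(13,-7)=154 g(13,-5)=275 g(13,-3)=297 g(13,-1)=132 g(13,1)=132 g(13,3)=297 g(13,5)=275 g(13,7)=154 g(13,9)=54 g(13,11)=11 g(13,13)=1
t=14: g(14,-14)=1 g(14,-12)=12 g(14,-10)=65 g(14,-8)=208 g(14,-6)=429 g(14,-4)=572 g(14,-2)=429 g(14,2)=429 g(14,4)=572 g(14,6)=429 g(14,8)=208 g(14,10)=65 g(14,12)=12 g(14,14)=1
t=15: g(15,-15)=1 g(15,-13)=13 g(15,-11)=77 g(15,-9)=273 g(15,-7)=637 g(15,-5)=1001 g(15,-3)=1001 g(15,-1)=429 g(15,1)=429 g(15,3)=1001 g(15,5)=1001 g(15,7)=637 g(15,9)=273 g(15,11)=77 g(15,13)=13 g(15,15)=1
t=16: g(16,-16)=1 g(16,-14)=14 g(16,-12)=90 g(16,-10)=350 g(16,-8)=910 g(16,-6)=1638 g(16,-4)=2002 g(16,-2)=1430 g(16,2)=1430 g(16,4)=2002 g(16,6)=1638 g(16,8)=910 g(16,10)=350 g(16,12)=90 g(16,14)=14 g(16,16)=1
t=17: g(17,-17)=1 g(17,-15)=15 g(17,-13)=104 g(17,-11)=440 g(17,-9)=1260 g(17,-7)=2548 g(17,-5)=3640 g(17,-3)=3432 g(17,-1)=1430 g(17,1)=1430 g(17,3)=3432 g(17,5)=3640 g(17,7)=2548 g(17,9)=1260 g(17,11)=440 g(17,13)=104 g(17,15)=15 g(17,17)=1
Paths never hitting 0: Σ_s g(17,s) = 25740
Paths hitting 0: 2^17 - 25740 = 105332
P = 105332/131072 = 26333/32768

Answer: 26333/32768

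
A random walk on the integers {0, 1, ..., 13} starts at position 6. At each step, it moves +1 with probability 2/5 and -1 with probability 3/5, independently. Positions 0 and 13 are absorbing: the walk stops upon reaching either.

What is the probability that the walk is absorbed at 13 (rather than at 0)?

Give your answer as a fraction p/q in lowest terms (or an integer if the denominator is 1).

Answer: 85120/1586131

Derivation:
Biased walk: p = 2/5, q = 3/5, r = q/p = 3/2
Gambler's ruin: P(hit 13 before 0 | start at 6) = (1 - r^a)/(1 - r^N)
r^6 = 729/64; r^13 = 1594323/8192
P = (1 - 729/64) / (1 - 1594323/8192) = -665/64 / -1586131/8192 = 85120/1586131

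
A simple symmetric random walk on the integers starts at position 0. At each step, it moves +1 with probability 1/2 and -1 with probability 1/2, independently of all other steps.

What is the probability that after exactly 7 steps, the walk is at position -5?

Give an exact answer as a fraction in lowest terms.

Answer: 7/128

Derivation:
To reach position -5 after 7 steps: need 1 step of +1 and 6 of -1.
Favorable paths: C(7,1) = 7
Total paths: 2^7 = 128
P = 7/128 = 7/128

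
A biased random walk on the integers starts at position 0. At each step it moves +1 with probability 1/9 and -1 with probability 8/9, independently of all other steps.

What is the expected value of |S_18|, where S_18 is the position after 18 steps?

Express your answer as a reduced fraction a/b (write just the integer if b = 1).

Answer: 233480936419572866/16677181699666569

Derivation:
S_18 takes values m ≡ 0 (mod 2) with |m| ≤ 18; P(S_18=m) = C(18,(18+m)/2) · (1/9)^((18+m)/2) · (8/9)^((18-m)/2).
Distribution: P(S=-18)=18014398509481984/150094635296999121, P(S=-16)=4503599627370496/16677181699666569, P(S=-14)=4785074604081152/16677181699666569, P(S=-12)=9570149208162304/50031545098999707, P(S=-10)=1495335813775360/16677181699666569, P(S=-8)=523367534821376/16677181699666569, P(S=-6)=425236122042368/50031545098999707, P(S=-4)=30374008717312/16677181699666569, P(S=-2)=5220532748288/16677181699666569, P(S=0)=6525665935360/150094635296999121, P(S=2)=81570824192/16677181699666569, P(S=4)=7415529472/16677181699666569, P(S=6)=1622147072/50031545098999707, P(S=8)=31195136/16677181699666569, P(S=10)=1392640/16677181699666569, P(S=12)=139264/50031545098999707, P(S=14)=1088/16677181699666569, P(S=16)=16/16677181699666569, P(S=18)=1/150094635296999121
E[|S_18|] = Σ_m |m|·P(S_18=m) = 233480936419572866/16677181699666569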